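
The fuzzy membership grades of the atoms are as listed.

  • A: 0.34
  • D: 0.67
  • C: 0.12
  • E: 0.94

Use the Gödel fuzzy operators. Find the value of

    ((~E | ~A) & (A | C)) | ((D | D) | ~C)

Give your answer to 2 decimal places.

0.88

~E = 1 − 0.94 = 0.06
~A = 1 − 0.34 = 0.66
~E | ~A = max(a, b) on (0.06, 0.66) = 0.66
A | C = max(a, b) on (0.34, 0.12) = 0.34
(~E | ~A) & (A | C) = min(a, b) on (0.66, 0.34) = 0.34
D | D = max(a, b) on (0.67, 0.67) = 0.67
~C = 1 − 0.12 = 0.88
(D | D) | ~C = max(a, b) on (0.67, 0.88) = 0.88
((~E | ~A) & (A | C)) | ((D | D) | ~C) = max(a, b) on (0.34, 0.88) = 0.88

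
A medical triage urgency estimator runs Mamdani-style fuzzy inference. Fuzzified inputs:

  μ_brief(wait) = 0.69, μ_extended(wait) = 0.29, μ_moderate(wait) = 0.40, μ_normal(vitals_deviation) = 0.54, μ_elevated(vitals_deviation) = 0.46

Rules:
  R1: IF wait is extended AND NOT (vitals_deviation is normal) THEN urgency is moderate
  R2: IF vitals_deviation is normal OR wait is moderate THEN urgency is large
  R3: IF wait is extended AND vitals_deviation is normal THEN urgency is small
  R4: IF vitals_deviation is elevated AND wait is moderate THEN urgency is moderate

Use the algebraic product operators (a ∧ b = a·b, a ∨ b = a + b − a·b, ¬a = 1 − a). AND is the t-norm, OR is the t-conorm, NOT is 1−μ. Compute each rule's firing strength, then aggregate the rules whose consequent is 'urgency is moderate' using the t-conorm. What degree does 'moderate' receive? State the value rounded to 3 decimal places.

0.293

R1: extended=0.29, ¬normal=1−0.54=0.46; AND[a·b] → w = 0.1334
R2: normal=0.54, moderate=0.40; OR[a + b − a·b] → w = 0.7240
R3: extended=0.29, normal=0.54; AND[a·b] → w = 0.1566
R4: elevated=0.46, moderate=0.40; AND[a·b] → w = 0.1840
Rules with consequent 'moderate': {R1, R4} → strengths 0.1334, 0.1840
Aggregate via t-conorm [a + b − a·b]: 0.2929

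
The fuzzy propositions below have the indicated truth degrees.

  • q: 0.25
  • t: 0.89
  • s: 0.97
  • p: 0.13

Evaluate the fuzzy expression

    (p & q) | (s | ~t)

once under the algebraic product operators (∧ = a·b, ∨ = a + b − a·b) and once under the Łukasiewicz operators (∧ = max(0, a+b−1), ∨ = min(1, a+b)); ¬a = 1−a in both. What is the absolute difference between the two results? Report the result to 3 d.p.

0.026

Under algebraic product:
  p & q = a·b on (0.1300, 0.2500) = 0.0325
  ~t = 1 − 0.8900 = 0.1100
  s | ~t = a + b − a·b on (0.9700, 0.1100) = 0.9733
  (p & q) | (s | ~t) = a + b − a·b on (0.0325, 0.9733) = 0.9742
  → value = 0.9742
Under Łukasiewicz:
  p & q = max(0, a+b−1) on (0.13, 0.25) = 0.00
  ~t = 1 − 0.89 = 0.11
  s | ~t = min(1, a+b) on (0.97, 0.11) = 1.00
  (p & q) | (s | ~t) = min(1, a+b) on (0.00, 1.00) = 1.00
  → value = 1.0000
|0.9742 − 1.0000| = 0.026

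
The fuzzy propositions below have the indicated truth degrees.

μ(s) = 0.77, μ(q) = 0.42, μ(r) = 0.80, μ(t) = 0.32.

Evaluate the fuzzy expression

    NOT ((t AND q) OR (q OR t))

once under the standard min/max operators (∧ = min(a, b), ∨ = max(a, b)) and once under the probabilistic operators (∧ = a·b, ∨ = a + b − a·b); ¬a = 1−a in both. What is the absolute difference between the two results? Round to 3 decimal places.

0.239

Under standard min/max:
  t AND q = min(a, b) on (0.32, 0.42) = 0.32
  q OR t = max(a, b) on (0.42, 0.32) = 0.42
  (t AND q) OR (q OR t) = max(a, b) on (0.32, 0.42) = 0.42
  NOT ((t AND q) OR (q OR t)) = 1 − 0.42 = 0.58
  → value = 0.5800
Under probabilistic:
  t AND q = a·b on (0.3200, 0.4200) = 0.1344
  q OR t = a + b − a·b on (0.4200, 0.3200) = 0.6056
  (t AND q) OR (q OR t) = a + b − a·b on (0.1344, 0.6056) = 0.6586
  NOT ((t AND q) OR (q OR t)) = 1 − 0.6586 = 0.3414
  → value = 0.3414
|0.5800 − 0.3414| = 0.239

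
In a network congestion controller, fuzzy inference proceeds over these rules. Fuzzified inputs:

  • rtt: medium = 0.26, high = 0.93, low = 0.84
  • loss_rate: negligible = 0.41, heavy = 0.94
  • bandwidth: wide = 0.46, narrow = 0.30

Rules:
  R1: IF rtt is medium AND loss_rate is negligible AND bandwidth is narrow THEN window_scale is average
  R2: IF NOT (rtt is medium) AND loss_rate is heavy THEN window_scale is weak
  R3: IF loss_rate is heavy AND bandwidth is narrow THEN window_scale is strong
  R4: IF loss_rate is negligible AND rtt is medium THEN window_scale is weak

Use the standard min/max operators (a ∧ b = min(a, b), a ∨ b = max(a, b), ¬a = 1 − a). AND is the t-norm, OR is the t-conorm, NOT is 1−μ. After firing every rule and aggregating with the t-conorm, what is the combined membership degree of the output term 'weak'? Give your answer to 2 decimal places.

0.74

R1: medium=0.26, negligible=0.41, narrow=0.30; AND[min(a, b)] → w = 0.26
R2: ¬medium=1−0.26=0.74, heavy=0.94; AND[min(a, b)] → w = 0.74
R3: heavy=0.94, narrow=0.30; AND[min(a, b)] → w = 0.30
R4: negligible=0.41, medium=0.26; AND[min(a, b)] → w = 0.26
Rules with consequent 'weak': {R2, R4} → strengths 0.74, 0.26
Aggregate via t-conorm [max(a, b)]: 0.74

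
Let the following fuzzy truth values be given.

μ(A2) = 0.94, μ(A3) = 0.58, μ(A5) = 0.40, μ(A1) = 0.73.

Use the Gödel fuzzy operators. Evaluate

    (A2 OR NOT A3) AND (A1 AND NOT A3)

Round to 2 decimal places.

NOT A3 = 1 − 0.58 = 0.42
A2 OR NOT A3 = max(a, b) on (0.94, 0.42) = 0.94
NOT A3 = 1 − 0.58 = 0.42
A1 AND NOT A3 = min(a, b) on (0.73, 0.42) = 0.42
(A2 OR NOT A3) AND (A1 AND NOT A3) = min(a, b) on (0.94, 0.42) = 0.42

0.42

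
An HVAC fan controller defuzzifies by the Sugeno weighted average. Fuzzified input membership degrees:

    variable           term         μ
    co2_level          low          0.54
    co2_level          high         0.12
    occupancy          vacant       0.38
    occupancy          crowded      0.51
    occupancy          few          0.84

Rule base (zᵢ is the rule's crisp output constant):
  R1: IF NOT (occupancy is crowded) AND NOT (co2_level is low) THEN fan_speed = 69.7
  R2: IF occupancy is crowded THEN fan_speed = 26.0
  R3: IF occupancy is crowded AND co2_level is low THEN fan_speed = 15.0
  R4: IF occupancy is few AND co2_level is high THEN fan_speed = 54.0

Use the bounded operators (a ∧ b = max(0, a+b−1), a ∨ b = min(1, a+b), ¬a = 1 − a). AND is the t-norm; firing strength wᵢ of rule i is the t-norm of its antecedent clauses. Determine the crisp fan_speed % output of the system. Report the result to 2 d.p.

R1 (z=69.7): ¬crowded=1−0.51=0.49, ¬low=1−0.54=0.46; AND[max(0, a+b−1)] → w = 0.00
R2 (z=26.0): crowded=0.51 → w = 0.51
R3 (z=15.0): crowded=0.51, low=0.54; AND[max(0, a+b−1)] → w = 0.05
R4 (z=54.0): few=0.84, high=0.12; AND[max(0, a+b−1)] → w = 0.00
Weighted average = (0.00·69.7 + 0.51·26.0 + 0.05·15.0 + 0.00·54.0) / (0.00 + 0.51 + 0.05 + 0.00)
  = 14.0100 / 0.5600 = 25.02

25.02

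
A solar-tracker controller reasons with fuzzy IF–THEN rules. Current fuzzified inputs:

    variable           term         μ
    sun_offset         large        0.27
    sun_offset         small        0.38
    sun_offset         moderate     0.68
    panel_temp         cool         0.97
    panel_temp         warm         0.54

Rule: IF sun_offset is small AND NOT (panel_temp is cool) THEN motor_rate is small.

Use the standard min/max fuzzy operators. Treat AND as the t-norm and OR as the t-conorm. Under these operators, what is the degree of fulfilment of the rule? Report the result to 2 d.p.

0.03

firing strength: small=0.38, ¬cool=1−0.97=0.03; AND[min(a, b)] → w = 0.03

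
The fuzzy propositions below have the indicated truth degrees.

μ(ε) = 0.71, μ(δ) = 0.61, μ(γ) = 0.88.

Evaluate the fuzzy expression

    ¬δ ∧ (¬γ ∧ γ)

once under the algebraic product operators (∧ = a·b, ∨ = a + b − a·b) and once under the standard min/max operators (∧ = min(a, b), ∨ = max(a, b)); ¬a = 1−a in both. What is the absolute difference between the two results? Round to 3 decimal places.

Under algebraic product:
  ¬δ = 1 − 0.6100 = 0.3900
  ¬γ = 1 − 0.8800 = 0.1200
  ¬γ ∧ γ = a·b on (0.1200, 0.8800) = 0.1056
  ¬δ ∧ (¬γ ∧ γ) = a·b on (0.3900, 0.1056) = 0.0412
  → value = 0.0412
Under standard min/max:
  ¬δ = 1 − 0.61 = 0.39
  ¬γ = 1 − 0.88 = 0.12
  ¬γ ∧ γ = min(a, b) on (0.12, 0.88) = 0.12
  ¬δ ∧ (¬γ ∧ γ) = min(a, b) on (0.39, 0.12) = 0.12
  → value = 0.1200
|0.0412 − 0.1200| = 0.079

0.079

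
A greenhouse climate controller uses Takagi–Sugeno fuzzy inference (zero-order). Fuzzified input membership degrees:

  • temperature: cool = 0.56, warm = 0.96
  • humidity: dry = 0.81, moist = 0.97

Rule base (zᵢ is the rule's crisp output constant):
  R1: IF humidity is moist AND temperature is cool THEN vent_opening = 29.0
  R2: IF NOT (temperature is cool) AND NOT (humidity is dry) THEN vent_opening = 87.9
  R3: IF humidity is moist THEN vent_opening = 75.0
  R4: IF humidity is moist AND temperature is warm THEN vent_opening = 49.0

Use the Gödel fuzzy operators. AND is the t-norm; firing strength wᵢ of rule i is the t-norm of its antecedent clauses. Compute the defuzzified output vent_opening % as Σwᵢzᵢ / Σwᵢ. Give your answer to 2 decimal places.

R1 (z=29.0): moist=0.97, cool=0.56; AND[min(a, b)] → w = 0.56
R2 (z=87.9): ¬cool=1−0.56=0.44, ¬dry=1−0.81=0.19; AND[min(a, b)] → w = 0.19
R3 (z=75.0): moist=0.97 → w = 0.97
R4 (z=49.0): moist=0.97, warm=0.96; AND[min(a, b)] → w = 0.96
Weighted average = (0.56·29.0 + 0.19·87.9 + 0.97·75.0 + 0.96·49.0) / (0.56 + 0.19 + 0.97 + 0.96)
  = 152.7310 / 2.6800 = 56.99

56.99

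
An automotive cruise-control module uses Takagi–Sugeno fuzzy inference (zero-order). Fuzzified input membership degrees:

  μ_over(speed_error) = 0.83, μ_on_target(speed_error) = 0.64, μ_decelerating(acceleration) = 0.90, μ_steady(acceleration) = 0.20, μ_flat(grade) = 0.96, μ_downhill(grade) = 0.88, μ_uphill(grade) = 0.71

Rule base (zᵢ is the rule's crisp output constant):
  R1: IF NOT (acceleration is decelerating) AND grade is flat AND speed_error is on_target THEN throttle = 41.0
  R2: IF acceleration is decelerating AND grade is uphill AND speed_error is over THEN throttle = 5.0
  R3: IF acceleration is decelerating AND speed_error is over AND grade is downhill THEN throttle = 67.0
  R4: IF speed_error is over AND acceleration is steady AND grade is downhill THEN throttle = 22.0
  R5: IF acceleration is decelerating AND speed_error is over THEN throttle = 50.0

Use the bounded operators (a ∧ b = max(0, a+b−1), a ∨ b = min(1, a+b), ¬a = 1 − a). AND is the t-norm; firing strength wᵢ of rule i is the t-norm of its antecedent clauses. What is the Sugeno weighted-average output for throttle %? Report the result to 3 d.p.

R1 (z=41.0): ¬decelerating=1−0.90=0.10, flat=0.96, on_target=0.64; AND[max(0, a+b−1)] → w = 0.00
R2 (z=5.0): decelerating=0.90, uphill=0.71, over=0.83; AND[max(0, a+b−1)] → w = 0.44
R3 (z=67.0): decelerating=0.90, over=0.83, downhill=0.88; AND[max(0, a+b−1)] → w = 0.61
R4 (z=22.0): over=0.83, steady=0.20, downhill=0.88; AND[max(0, a+b−1)] → w = 0.00
R5 (z=50.0): decelerating=0.90, over=0.83; AND[max(0, a+b−1)] → w = 0.73
Weighted average = (0.00·41.0 + 0.44·5.0 + 0.61·67.0 + 0.00·22.0 + 0.73·50.0) / (0.00 + 0.44 + 0.61 + 0.00 + 0.73)
  = 79.5700 / 1.7800 = 44.702

44.702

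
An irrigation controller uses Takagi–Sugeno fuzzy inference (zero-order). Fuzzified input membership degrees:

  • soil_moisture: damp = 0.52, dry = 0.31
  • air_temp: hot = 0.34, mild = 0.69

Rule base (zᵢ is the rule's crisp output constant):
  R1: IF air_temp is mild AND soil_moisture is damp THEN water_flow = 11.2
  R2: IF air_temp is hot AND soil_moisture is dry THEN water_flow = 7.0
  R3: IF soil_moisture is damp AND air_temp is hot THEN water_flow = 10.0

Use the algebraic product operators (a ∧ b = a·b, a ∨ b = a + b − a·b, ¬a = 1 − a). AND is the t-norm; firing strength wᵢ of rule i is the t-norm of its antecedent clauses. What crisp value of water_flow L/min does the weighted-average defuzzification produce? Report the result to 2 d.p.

R1 (z=11.2): mild=0.69, damp=0.52; AND[a·b] → w = 0.3588
R2 (z=7.0): hot=0.34, dry=0.31; AND[a·b] → w = 0.1054
R3 (z=10.0): damp=0.52, hot=0.34; AND[a·b] → w = 0.1768
Weighted average = (0.3588·11.2 + 0.1054·7.0 + 0.1768·10.0) / (0.3588 + 0.1054 + 0.1768)
  = 6.5244 / 0.6410 = 10.18

10.18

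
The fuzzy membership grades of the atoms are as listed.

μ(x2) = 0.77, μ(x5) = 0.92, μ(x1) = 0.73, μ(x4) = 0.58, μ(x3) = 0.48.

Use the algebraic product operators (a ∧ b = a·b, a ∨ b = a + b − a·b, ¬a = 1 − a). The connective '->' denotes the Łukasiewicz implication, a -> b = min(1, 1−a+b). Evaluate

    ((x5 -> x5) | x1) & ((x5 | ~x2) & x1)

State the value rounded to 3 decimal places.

0.685

x5 -> x5  [Łukasiewicz: min(1, 1−a+b)] with a=0.9200, b=0.9200 → 1.0000
(x5 -> x5) | x1 = a + b − a·b on (1.0000, 0.7300) = 1.0000
~x2 = 1 − 0.7700 = 0.2300
x5 | ~x2 = a + b − a·b on (0.9200, 0.2300) = 0.9384
(x5 | ~x2) & x1 = a·b on (0.9384, 0.7300) = 0.6850
((x5 -> x5) | x1) & ((x5 | ~x2) & x1) = a·b on (1.0000, 0.6850) = 0.6850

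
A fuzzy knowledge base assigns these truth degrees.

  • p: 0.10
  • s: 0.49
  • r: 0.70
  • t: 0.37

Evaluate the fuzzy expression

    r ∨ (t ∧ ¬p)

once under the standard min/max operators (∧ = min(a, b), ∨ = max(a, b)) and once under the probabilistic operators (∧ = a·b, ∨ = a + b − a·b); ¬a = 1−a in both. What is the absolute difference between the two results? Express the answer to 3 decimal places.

Under standard min/max:
  ¬p = 1 − 0.10 = 0.90
  t ∧ ¬p = min(a, b) on (0.37, 0.90) = 0.37
  r ∨ (t ∧ ¬p) = max(a, b) on (0.70, 0.37) = 0.70
  → value = 0.7000
Under probabilistic:
  ¬p = 1 − 0.1000 = 0.9000
  t ∧ ¬p = a·b on (0.3700, 0.9000) = 0.3330
  r ∨ (t ∧ ¬p) = a + b − a·b on (0.7000, 0.3330) = 0.7999
  → value = 0.7999
|0.7000 − 0.7999| = 0.100

0.100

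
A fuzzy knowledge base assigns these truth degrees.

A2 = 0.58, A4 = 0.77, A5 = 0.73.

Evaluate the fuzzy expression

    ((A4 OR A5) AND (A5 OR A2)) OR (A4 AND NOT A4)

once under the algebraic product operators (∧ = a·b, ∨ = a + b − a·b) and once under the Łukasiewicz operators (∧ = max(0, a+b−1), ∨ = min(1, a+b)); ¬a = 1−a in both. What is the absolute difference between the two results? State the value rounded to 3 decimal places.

0.139

Under algebraic product:
  A4 OR A5 = a + b − a·b on (0.7700, 0.7300) = 0.9379
  A5 OR A2 = a + b − a·b on (0.7300, 0.5800) = 0.8866
  (A4 OR A5) AND (A5 OR A2) = a·b on (0.9379, 0.8866) = 0.8315
  NOT A4 = 1 − 0.7700 = 0.2300
  A4 AND NOT A4 = a·b on (0.7700, 0.2300) = 0.1771
  ((A4 OR A5) AND (A5 OR A2)) OR (A4 AND NOT A4) = a + b − a·b on (0.8315, 0.1771) = 0.8614
  → value = 0.8614
Under Łukasiewicz:
  A4 OR A5 = min(1, a+b) on (0.77, 0.73) = 1.00
  A5 OR A2 = min(1, a+b) on (0.73, 0.58) = 1.00
  (A4 OR A5) AND (A5 OR A2) = max(0, a+b−1) on (1.00, 1.00) = 1.00
  NOT A4 = 1 − 0.77 = 0.23
  A4 AND NOT A4 = max(0, a+b−1) on (0.77, 0.23) = 0.00
  ((A4 OR A5) AND (A5 OR A2)) OR (A4 AND NOT A4) = min(1, a+b) on (1.00, 0.00) = 1.00
  → value = 1.0000
|0.8614 − 1.0000| = 0.139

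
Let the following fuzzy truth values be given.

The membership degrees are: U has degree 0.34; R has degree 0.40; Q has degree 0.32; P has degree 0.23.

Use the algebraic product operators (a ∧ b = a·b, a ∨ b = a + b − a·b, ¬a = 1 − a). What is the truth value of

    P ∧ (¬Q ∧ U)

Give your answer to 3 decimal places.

¬Q = 1 − 0.3200 = 0.6800
¬Q ∧ U = a·b on (0.6800, 0.3400) = 0.2312
P ∧ (¬Q ∧ U) = a·b on (0.2300, 0.2312) = 0.0532

0.053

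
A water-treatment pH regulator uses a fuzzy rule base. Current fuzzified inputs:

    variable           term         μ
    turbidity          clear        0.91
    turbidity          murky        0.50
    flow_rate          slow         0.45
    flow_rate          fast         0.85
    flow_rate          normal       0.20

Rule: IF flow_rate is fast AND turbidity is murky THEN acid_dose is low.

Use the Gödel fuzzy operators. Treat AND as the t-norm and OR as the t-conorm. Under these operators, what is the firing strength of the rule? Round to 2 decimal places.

0.50

firing strength: fast=0.85, murky=0.50; AND[min(a, b)] → w = 0.50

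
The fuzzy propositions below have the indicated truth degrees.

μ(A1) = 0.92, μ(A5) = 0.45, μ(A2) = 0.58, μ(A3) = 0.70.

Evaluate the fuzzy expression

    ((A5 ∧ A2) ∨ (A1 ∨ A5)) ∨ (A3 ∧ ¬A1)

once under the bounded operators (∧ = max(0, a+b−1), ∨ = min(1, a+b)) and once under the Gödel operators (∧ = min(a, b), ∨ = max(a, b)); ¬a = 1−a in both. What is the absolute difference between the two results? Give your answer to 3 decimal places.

Under bounded:
  A5 ∧ A2 = max(0, a+b−1) on (0.45, 0.58) = 0.03
  A1 ∨ A5 = min(1, a+b) on (0.92, 0.45) = 1.00
  (A5 ∧ A2) ∨ (A1 ∨ A5) = min(1, a+b) on (0.03, 1.00) = 1.00
  ¬A1 = 1 − 0.92 = 0.08
  A3 ∧ ¬A1 = max(0, a+b−1) on (0.70, 0.08) = 0.00
  ((A5 ∧ A2) ∨ (A1 ∨ A5)) ∨ (A3 ∧ ¬A1) = min(1, a+b) on (1.00, 0.00) = 1.00
  → value = 1.0000
Under Gödel:
  A5 ∧ A2 = min(a, b) on (0.45, 0.58) = 0.45
  A1 ∨ A5 = max(a, b) on (0.92, 0.45) = 0.92
  (A5 ∧ A2) ∨ (A1 ∨ A5) = max(a, b) on (0.45, 0.92) = 0.92
  ¬A1 = 1 − 0.92 = 0.08
  A3 ∧ ¬A1 = min(a, b) on (0.70, 0.08) = 0.08
  ((A5 ∧ A2) ∨ (A1 ∨ A5)) ∨ (A3 ∧ ¬A1) = max(a, b) on (0.92, 0.08) = 0.92
  → value = 0.9200
|1.0000 − 0.9200| = 0.080

0.080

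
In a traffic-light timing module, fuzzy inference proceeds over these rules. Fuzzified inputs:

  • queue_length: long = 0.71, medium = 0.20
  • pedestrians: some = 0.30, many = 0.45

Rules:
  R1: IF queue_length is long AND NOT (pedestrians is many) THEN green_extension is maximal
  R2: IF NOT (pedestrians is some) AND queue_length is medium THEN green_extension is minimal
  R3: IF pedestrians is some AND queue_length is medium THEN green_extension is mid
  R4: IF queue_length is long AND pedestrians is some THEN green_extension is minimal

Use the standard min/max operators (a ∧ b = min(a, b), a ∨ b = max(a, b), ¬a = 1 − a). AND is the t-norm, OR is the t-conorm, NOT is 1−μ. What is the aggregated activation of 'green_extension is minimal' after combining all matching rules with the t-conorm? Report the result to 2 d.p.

0.30

R1: long=0.71, ¬many=1−0.45=0.55; AND[min(a, b)] → w = 0.55
R2: ¬some=1−0.30=0.70, medium=0.20; AND[min(a, b)] → w = 0.20
R3: some=0.30, medium=0.20; AND[min(a, b)] → w = 0.20
R4: long=0.71, some=0.30; AND[min(a, b)] → w = 0.30
Rules with consequent 'minimal': {R2, R4} → strengths 0.20, 0.30
Aggregate via t-conorm [max(a, b)]: 0.30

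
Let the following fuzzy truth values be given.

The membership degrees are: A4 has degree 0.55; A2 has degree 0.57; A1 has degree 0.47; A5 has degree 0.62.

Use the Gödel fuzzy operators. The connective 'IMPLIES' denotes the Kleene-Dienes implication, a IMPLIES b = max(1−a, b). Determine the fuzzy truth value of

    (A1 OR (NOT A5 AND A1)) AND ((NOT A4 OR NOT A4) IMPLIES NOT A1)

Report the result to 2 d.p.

0.47

NOT A5 = 1 − 0.62 = 0.38
NOT A5 AND A1 = min(a, b) on (0.38, 0.47) = 0.38
A1 OR (NOT A5 AND A1) = max(a, b) on (0.47, 0.38) = 0.47
NOT A4 = 1 − 0.55 = 0.45
NOT A4 = 1 − 0.55 = 0.45
NOT A4 OR NOT A4 = max(a, b) on (0.45, 0.45) = 0.45
NOT A1 = 1 − 0.47 = 0.53
(NOT A4 OR NOT A4) IMPLIES NOT A1  [Kleene-Dienes: max(1−a, b)] with a=0.45, b=0.53 → 0.55
(A1 OR (NOT A5 AND A1)) AND ((NOT A4 OR NOT A4) IMPLIES NOT A1) = min(a, b) on (0.47, 0.55) = 0.47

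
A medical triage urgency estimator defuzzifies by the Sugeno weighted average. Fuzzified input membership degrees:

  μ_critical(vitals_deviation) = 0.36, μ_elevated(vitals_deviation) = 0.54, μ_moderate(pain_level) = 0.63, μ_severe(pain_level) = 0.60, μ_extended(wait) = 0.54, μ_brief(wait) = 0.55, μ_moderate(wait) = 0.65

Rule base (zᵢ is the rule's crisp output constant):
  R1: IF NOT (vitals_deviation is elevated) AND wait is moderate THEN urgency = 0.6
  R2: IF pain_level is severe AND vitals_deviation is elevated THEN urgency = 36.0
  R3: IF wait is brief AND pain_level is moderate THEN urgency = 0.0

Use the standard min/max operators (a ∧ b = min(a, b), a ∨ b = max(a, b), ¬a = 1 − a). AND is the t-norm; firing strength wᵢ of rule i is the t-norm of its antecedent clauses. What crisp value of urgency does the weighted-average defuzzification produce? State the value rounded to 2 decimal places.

R1 (z=0.6): ¬elevated=1−0.54=0.46, moderate=0.65; AND[min(a, b)] → w = 0.46
R2 (z=36.0): severe=0.60, elevated=0.54; AND[min(a, b)] → w = 0.54
R3 (z=0.0): brief=0.55, moderate=0.63; AND[min(a, b)] → w = 0.55
Weighted average = (0.46·0.6 + 0.54·36.0 + 0.55·0.0) / (0.46 + 0.54 + 0.55)
  = 19.7160 / 1.5500 = 12.72

12.72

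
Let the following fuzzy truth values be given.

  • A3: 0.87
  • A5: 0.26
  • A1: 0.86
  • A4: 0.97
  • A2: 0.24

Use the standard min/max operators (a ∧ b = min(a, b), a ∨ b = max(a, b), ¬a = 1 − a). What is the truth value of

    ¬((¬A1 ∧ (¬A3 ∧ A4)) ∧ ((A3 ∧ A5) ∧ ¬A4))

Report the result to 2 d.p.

¬A1 = 1 − 0.86 = 0.14
¬A3 = 1 − 0.87 = 0.13
¬A3 ∧ A4 = min(a, b) on (0.13, 0.97) = 0.13
¬A1 ∧ (¬A3 ∧ A4) = min(a, b) on (0.14, 0.13) = 0.13
A3 ∧ A5 = min(a, b) on (0.87, 0.26) = 0.26
¬A4 = 1 − 0.97 = 0.03
(A3 ∧ A5) ∧ ¬A4 = min(a, b) on (0.26, 0.03) = 0.03
(¬A1 ∧ (¬A3 ∧ A4)) ∧ ((A3 ∧ A5) ∧ ¬A4) = min(a, b) on (0.13, 0.03) = 0.03
¬((¬A1 ∧ (¬A3 ∧ A4)) ∧ ((A3 ∧ A5) ∧ ¬A4)) = 1 − 0.03 = 0.97

0.97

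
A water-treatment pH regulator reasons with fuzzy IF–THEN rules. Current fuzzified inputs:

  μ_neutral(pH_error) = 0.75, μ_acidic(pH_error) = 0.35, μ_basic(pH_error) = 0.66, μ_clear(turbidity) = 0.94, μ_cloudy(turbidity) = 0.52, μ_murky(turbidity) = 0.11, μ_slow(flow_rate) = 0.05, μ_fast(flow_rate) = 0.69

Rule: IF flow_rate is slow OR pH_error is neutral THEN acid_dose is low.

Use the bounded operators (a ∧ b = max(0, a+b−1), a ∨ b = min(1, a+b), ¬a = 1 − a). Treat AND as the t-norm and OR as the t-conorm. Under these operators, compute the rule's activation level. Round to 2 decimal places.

firing strength: slow=0.05, neutral=0.75; OR[min(1, a+b)] → w = 0.80

0.80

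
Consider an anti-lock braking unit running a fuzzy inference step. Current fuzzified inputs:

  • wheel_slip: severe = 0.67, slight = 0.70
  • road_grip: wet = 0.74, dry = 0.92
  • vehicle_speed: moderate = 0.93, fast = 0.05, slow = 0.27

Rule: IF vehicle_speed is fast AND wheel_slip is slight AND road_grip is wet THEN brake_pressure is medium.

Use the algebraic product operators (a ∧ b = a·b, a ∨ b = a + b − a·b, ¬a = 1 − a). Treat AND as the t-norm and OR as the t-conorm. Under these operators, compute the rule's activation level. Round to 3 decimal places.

firing strength: fast=0.05, slight=0.70, wet=0.74; AND[a·b] → w = 0.0259

0.026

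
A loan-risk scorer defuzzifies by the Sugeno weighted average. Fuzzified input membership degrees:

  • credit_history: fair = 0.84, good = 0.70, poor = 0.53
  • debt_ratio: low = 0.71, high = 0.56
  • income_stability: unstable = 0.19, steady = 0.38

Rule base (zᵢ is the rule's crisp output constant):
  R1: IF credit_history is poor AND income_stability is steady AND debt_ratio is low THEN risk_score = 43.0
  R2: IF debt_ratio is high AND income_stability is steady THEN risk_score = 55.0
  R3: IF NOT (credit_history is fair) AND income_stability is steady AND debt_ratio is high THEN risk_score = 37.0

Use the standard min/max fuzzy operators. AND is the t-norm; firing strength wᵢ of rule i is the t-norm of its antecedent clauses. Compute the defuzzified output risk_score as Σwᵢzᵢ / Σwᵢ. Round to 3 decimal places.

R1 (z=43.0): poor=0.53, steady=0.38, low=0.71; AND[min(a, b)] → w = 0.38
R2 (z=55.0): high=0.56, steady=0.38; AND[min(a, b)] → w = 0.38
R3 (z=37.0): ¬fair=1−0.84=0.16, steady=0.38, high=0.56; AND[min(a, b)] → w = 0.16
Weighted average = (0.38·43.0 + 0.38·55.0 + 0.16·37.0) / (0.38 + 0.38 + 0.16)
  = 43.1600 / 0.9200 = 46.913

46.913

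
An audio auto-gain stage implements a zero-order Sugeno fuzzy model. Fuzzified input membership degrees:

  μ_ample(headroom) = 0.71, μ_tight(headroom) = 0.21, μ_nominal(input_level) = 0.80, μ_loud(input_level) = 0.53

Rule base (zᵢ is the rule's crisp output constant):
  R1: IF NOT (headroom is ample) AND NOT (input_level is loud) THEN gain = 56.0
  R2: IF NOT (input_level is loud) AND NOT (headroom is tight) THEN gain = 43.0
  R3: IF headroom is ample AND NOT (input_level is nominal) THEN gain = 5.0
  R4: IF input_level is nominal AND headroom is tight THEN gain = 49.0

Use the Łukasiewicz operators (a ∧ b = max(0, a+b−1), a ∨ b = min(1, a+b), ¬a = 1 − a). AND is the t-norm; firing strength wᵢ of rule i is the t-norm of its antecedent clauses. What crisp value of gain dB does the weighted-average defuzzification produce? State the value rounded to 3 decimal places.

43.222

R1 (z=56.0): ¬ample=1−0.71=0.29, ¬loud=1−0.53=0.47; AND[max(0, a+b−1)] → w = 0.00
R2 (z=43.0): ¬loud=1−0.53=0.47, ¬tight=1−0.21=0.79; AND[max(0, a+b−1)] → w = 0.26
R3 (z=5.0): ample=0.71, ¬nominal=1−0.80=0.20; AND[max(0, a+b−1)] → w = 0.00
R4 (z=49.0): nominal=0.80, tight=0.21; AND[max(0, a+b−1)] → w = 0.01
Weighted average = (0.00·56.0 + 0.26·43.0 + 0.00·5.0 + 0.01·49.0) / (0.00 + 0.26 + 0.00 + 0.01)
  = 11.6700 / 0.2700 = 43.222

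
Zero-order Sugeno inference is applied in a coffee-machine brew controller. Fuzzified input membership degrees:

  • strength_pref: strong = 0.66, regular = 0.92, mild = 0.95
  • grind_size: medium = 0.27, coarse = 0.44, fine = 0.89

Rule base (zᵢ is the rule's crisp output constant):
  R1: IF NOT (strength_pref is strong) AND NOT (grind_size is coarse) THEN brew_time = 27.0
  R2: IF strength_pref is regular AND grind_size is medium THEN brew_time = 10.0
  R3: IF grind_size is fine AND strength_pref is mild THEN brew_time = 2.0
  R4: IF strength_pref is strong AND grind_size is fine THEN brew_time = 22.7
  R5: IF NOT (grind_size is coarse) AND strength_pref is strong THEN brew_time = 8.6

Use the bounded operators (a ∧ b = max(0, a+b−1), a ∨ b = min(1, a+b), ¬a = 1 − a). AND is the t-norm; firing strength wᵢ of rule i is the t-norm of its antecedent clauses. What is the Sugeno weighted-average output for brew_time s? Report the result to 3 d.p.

9.976

R1 (z=27.0): ¬strong=1−0.66=0.34, ¬coarse=1−0.44=0.56; AND[max(0, a+b−1)] → w = 0.00
R2 (z=10.0): regular=0.92, medium=0.27; AND[max(0, a+b−1)] → w = 0.19
R3 (z=2.0): fine=0.89, mild=0.95; AND[max(0, a+b−1)] → w = 0.84
R4 (z=22.7): strong=0.66, fine=0.89; AND[max(0, a+b−1)] → w = 0.55
R5 (z=8.6): ¬coarse=1−0.44=0.56, strong=0.66; AND[max(0, a+b−1)] → w = 0.22
Weighted average = (0.00·27.0 + 0.19·10.0 + 0.84·2.0 + 0.55·22.7 + 0.22·8.6) / (0.00 + 0.19 + 0.84 + 0.55 + 0.22)
  = 17.9570 / 1.8000 = 9.976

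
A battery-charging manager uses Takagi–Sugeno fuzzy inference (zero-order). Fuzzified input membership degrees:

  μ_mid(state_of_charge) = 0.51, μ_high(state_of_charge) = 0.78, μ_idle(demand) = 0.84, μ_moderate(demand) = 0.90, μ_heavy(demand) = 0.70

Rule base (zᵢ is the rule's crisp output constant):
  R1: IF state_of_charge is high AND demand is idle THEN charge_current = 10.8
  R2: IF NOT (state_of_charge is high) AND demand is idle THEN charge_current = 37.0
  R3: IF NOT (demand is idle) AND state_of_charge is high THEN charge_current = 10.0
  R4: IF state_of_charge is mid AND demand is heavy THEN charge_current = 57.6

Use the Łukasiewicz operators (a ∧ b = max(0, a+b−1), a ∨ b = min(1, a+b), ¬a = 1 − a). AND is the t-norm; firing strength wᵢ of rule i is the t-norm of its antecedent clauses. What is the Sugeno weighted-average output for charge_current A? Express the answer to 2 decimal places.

23.61

R1 (z=10.8): high=0.78, idle=0.84; AND[max(0, a+b−1)] → w = 0.62
R2 (z=37.0): ¬high=1−0.78=0.22, idle=0.84; AND[max(0, a+b−1)] → w = 0.06
R3 (z=10.0): ¬idle=1−0.84=0.16, high=0.78; AND[max(0, a+b−1)] → w = 0.00
R4 (z=57.6): mid=0.51, heavy=0.70; AND[max(0, a+b−1)] → w = 0.21
Weighted average = (0.62·10.8 + 0.06·37.0 + 0.00·10.0 + 0.21·57.6) / (0.62 + 0.06 + 0.00 + 0.21)
  = 21.0120 / 0.8900 = 23.61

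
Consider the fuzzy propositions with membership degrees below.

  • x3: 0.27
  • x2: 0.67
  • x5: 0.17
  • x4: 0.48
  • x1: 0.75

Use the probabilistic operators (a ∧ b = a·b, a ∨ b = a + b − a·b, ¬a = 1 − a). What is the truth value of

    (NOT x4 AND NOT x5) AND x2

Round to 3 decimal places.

NOT x4 = 1 − 0.4800 = 0.5200
NOT x5 = 1 − 0.1700 = 0.8300
NOT x4 AND NOT x5 = a·b on (0.5200, 0.8300) = 0.4316
(NOT x4 AND NOT x5) AND x2 = a·b on (0.4316, 0.6700) = 0.2892

0.289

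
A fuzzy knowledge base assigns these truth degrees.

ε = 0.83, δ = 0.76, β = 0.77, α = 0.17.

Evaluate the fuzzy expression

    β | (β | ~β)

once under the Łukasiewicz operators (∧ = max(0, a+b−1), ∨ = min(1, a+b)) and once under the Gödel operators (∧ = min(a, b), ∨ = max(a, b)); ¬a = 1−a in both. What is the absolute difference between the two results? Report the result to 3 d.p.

0.230

Under Łukasiewicz:
  ~β = 1 − 0.77 = 0.23
  β | ~β = min(1, a+b) on (0.77, 0.23) = 1.00
  β | (β | ~β) = min(1, a+b) on (0.77, 1.00) = 1.00
  → value = 1.0000
Under Gödel:
  ~β = 1 − 0.77 = 0.23
  β | ~β = max(a, b) on (0.77, 0.23) = 0.77
  β | (β | ~β) = max(a, b) on (0.77, 0.77) = 0.77
  → value = 0.7700
|1.0000 − 0.7700| = 0.230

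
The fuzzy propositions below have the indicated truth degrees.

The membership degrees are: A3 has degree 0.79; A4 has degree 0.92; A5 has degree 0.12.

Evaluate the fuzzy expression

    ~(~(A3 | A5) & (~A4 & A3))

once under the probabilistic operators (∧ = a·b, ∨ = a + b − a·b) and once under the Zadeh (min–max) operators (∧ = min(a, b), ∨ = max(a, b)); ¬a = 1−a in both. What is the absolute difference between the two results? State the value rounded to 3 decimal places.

Under probabilistic:
  A3 | A5 = a + b − a·b on (0.7900, 0.1200) = 0.8152
  ~(A3 | A5) = 1 − 0.8152 = 0.1848
  ~A4 = 1 − 0.9200 = 0.0800
  ~A4 & A3 = a·b on (0.0800, 0.7900) = 0.0632
  ~(A3 | A5) & (~A4 & A3) = a·b on (0.1848, 0.0632) = 0.0117
  ~(~(A3 | A5) & (~A4 & A3)) = 1 − 0.0117 = 0.9883
  → value = 0.9883
Under Zadeh (min–max):
  A3 | A5 = max(a, b) on (0.79, 0.12) = 0.79
  ~(A3 | A5) = 1 − 0.79 = 0.21
  ~A4 = 1 − 0.92 = 0.08
  ~A4 & A3 = min(a, b) on (0.08, 0.79) = 0.08
  ~(A3 | A5) & (~A4 & A3) = min(a, b) on (0.21, 0.08) = 0.08
  ~(~(A3 | A5) & (~A4 & A3)) = 1 − 0.08 = 0.92
  → value = 0.9200
|0.9883 − 0.9200| = 0.068

0.068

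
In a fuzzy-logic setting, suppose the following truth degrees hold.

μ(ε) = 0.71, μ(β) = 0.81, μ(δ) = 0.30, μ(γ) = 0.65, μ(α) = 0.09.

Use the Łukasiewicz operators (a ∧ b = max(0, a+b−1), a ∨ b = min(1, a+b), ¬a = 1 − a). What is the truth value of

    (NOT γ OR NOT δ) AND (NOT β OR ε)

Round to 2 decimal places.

NOT γ = 1 − 0.65 = 0.35
NOT δ = 1 − 0.30 = 0.70
NOT γ OR NOT δ = min(1, a+b) on (0.35, 0.70) = 1.00
NOT β = 1 − 0.81 = 0.19
NOT β OR ε = min(1, a+b) on (0.19, 0.71) = 0.90
(NOT γ OR NOT δ) AND (NOT β OR ε) = max(0, a+b−1) on (1.00, 0.90) = 0.90

0.90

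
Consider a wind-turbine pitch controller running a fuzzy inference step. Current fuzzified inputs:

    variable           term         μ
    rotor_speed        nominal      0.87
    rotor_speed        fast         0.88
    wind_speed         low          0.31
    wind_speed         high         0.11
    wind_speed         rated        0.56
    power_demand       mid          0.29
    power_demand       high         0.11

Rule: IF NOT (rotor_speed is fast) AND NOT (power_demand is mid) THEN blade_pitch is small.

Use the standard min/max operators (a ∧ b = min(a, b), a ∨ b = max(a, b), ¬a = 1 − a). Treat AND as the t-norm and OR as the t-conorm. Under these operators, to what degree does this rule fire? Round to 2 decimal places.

firing strength: ¬fast=1−0.88=0.12, ¬mid=1−0.29=0.71; AND[min(a, b)] → w = 0.12

0.12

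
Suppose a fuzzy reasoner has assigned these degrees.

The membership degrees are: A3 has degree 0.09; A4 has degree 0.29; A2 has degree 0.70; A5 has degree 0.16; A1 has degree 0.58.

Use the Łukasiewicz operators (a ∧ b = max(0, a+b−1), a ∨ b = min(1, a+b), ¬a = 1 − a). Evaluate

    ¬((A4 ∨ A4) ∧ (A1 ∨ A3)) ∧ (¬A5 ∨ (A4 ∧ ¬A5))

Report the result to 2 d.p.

0.72

A4 ∨ A4 = min(1, a+b) on (0.29, 0.29) = 0.58
A1 ∨ A3 = min(1, a+b) on (0.58, 0.09) = 0.67
(A4 ∨ A4) ∧ (A1 ∨ A3) = max(0, a+b−1) on (0.58, 0.67) = 0.25
¬((A4 ∨ A4) ∧ (A1 ∨ A3)) = 1 − 0.25 = 0.75
¬A5 = 1 − 0.16 = 0.84
¬A5 = 1 − 0.16 = 0.84
A4 ∧ ¬A5 = max(0, a+b−1) on (0.29, 0.84) = 0.13
¬A5 ∨ (A4 ∧ ¬A5) = min(1, a+b) on (0.84, 0.13) = 0.97
¬((A4 ∨ A4) ∧ (A1 ∨ A3)) ∧ (¬A5 ∨ (A4 ∧ ¬A5)) = max(0, a+b−1) on (0.75, 0.97) = 0.72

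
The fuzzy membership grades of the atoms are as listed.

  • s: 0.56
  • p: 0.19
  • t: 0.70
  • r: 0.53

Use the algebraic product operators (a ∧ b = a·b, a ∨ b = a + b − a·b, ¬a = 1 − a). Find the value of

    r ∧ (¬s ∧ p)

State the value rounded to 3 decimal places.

0.044

¬s = 1 − 0.5600 = 0.4400
¬s ∧ p = a·b on (0.4400, 0.1900) = 0.0836
r ∧ (¬s ∧ p) = a·b on (0.5300, 0.0836) = 0.0443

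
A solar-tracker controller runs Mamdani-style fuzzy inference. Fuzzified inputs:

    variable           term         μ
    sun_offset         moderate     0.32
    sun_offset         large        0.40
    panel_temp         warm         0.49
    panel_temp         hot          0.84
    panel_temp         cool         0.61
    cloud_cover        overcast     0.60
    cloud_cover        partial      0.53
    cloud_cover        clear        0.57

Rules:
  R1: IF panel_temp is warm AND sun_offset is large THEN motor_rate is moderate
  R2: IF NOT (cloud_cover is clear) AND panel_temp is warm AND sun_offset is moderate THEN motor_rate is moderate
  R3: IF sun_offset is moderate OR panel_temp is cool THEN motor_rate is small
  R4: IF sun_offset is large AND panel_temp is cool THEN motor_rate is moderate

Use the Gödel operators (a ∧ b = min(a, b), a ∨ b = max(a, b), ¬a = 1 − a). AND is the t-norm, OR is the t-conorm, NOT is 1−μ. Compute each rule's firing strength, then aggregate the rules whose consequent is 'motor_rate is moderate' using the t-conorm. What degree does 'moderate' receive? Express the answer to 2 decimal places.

0.40

R1: warm=0.49, large=0.40; AND[min(a, b)] → w = 0.40
R2: ¬clear=1−0.57=0.43, warm=0.49, moderate=0.32; AND[min(a, b)] → w = 0.32
R3: moderate=0.32, cool=0.61; OR[max(a, b)] → w = 0.61
R4: large=0.40, cool=0.61; AND[min(a, b)] → w = 0.40
Rules with consequent 'moderate': {R1, R2, R4} → strengths 0.40, 0.32, 0.40
Aggregate via t-conorm [max(a, b)]: 0.40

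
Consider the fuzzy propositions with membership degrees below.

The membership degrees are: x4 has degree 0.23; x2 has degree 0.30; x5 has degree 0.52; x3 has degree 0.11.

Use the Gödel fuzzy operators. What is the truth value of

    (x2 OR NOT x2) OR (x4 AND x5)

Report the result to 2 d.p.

NOT x2 = 1 − 0.30 = 0.70
x2 OR NOT x2 = max(a, b) on (0.30, 0.70) = 0.70
x4 AND x5 = min(a, b) on (0.23, 0.52) = 0.23
(x2 OR NOT x2) OR (x4 AND x5) = max(a, b) on (0.70, 0.23) = 0.70

0.70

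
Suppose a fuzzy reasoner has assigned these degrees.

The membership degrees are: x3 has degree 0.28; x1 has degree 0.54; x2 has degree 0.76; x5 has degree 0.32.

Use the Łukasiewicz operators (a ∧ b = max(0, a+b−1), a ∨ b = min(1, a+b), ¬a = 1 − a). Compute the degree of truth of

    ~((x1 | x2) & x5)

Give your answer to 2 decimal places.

x1 | x2 = min(1, a+b) on (0.54, 0.76) = 1.00
(x1 | x2) & x5 = max(0, a+b−1) on (1.00, 0.32) = 0.32
~((x1 | x2) & x5) = 1 − 0.32 = 0.68

0.68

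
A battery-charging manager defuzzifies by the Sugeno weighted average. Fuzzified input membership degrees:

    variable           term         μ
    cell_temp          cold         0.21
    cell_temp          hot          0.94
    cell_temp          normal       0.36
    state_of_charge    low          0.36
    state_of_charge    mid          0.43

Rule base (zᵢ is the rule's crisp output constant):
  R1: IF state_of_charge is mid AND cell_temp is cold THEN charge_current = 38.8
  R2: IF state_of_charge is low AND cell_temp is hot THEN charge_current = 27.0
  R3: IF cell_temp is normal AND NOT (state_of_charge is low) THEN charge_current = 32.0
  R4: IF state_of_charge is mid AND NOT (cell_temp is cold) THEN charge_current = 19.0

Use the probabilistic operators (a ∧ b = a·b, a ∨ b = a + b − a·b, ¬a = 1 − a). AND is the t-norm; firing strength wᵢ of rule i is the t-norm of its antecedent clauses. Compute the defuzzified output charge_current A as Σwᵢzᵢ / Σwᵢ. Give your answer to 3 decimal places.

R1 (z=38.8): mid=0.43, cold=0.21; AND[a·b] → w = 0.0903
R2 (z=27.0): low=0.36, hot=0.94; AND[a·b] → w = 0.3384
R3 (z=32.0): normal=0.36, ¬low=1−0.36=0.64; AND[a·b] → w = 0.2304
R4 (z=19.0): mid=0.43, ¬cold=1−0.21=0.79; AND[a·b] → w = 0.3397
Weighted average = (0.0903·38.8 + 0.3384·27.0 + 0.2304·32.0 + 0.3397·19.0) / (0.0903 + 0.3384 + 0.2304 + 0.3397)
  = 26.4675 / 0.9988 = 26.499

26.499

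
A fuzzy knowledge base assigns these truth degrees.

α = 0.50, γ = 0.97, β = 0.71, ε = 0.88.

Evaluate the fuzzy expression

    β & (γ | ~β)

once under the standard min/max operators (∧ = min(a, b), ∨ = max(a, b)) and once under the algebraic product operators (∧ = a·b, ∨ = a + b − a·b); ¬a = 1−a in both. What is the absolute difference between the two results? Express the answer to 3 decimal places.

Under standard min/max:
  ~β = 1 − 0.71 = 0.29
  γ | ~β = max(a, b) on (0.97, 0.29) = 0.97
  β & (γ | ~β) = min(a, b) on (0.71, 0.97) = 0.71
  → value = 0.7100
Under algebraic product:
  ~β = 1 − 0.7100 = 0.2900
  γ | ~β = a + b − a·b on (0.9700, 0.2900) = 0.9787
  β & (γ | ~β) = a·b on (0.7100, 0.9787) = 0.6949
  → value = 0.6949
|0.7100 − 0.6949| = 0.015

0.015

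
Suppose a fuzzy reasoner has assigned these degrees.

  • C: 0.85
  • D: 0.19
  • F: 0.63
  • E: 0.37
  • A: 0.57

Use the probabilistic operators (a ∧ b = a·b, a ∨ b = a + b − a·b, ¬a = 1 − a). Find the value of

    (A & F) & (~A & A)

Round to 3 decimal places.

A & F = a·b on (0.5700, 0.6300) = 0.3591
~A = 1 − 0.5700 = 0.4300
~A & A = a·b on (0.4300, 0.5700) = 0.2451
(A & F) & (~A & A) = a·b on (0.3591, 0.2451) = 0.0880

0.088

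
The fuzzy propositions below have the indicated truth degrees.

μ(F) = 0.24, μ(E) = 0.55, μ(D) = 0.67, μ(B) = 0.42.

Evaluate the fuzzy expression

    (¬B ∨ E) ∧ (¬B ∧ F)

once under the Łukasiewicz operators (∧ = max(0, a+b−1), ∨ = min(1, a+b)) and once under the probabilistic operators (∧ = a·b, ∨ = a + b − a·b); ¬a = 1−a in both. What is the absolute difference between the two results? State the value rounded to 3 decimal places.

0.113

Under Łukasiewicz:
  ¬B = 1 − 0.42 = 0.58
  ¬B ∨ E = min(1, a+b) on (0.58, 0.55) = 1.00
  ¬B = 1 − 0.42 = 0.58
  ¬B ∧ F = max(0, a+b−1) on (0.58, 0.24) = 0.00
  (¬B ∨ E) ∧ (¬B ∧ F) = max(0, a+b−1) on (1.00, 0.00) = 0.00
  → value = 0.0000
Under probabilistic:
  ¬B = 1 − 0.4200 = 0.5800
  ¬B ∨ E = a + b − a·b on (0.5800, 0.5500) = 0.8110
  ¬B = 1 − 0.4200 = 0.5800
  ¬B ∧ F = a·b on (0.5800, 0.2400) = 0.1392
  (¬B ∨ E) ∧ (¬B ∧ F) = a·b on (0.8110, 0.1392) = 0.1129
  → value = 0.1129
|0.0000 − 0.1129| = 0.113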